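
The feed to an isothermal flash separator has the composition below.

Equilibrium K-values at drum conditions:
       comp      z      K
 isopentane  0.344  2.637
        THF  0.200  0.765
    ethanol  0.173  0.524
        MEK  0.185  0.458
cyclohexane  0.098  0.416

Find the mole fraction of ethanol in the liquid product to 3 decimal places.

Rachford–Rice: g(V/F) = Σ zᵢ(Kᵢ−1)/(1+V/F(Kᵢ−1)) = 0.
Feasibility: ΣzᵢKᵢ = 1.276, Σzᵢ/Kᵢ = 1.362 — both > 1, two phases present.
Newton iteration, V/F⁰ = 0.5:
  V/F = 0.500: g = -0.0700, g' = -0.529 → V/F = 0.368
  V/F = 0.368: g = 0.0022, g' = -0.569 → V/F = 0.371
Converged at V/F = 0.371.
Compositions from xᵢ = zᵢ/(1+V/F(Kᵢ−1)), yᵢ = Kᵢxᵢ:
  isopentane: x = 0.214, y = 0.564
  THF: x = 0.219, y = 0.168
  ethanol: x = 0.210, y = 0.110
  MEK: x = 0.232, y = 0.106
  cyclohexane: x = 0.125, y = 0.052

x_ethanol = 0.210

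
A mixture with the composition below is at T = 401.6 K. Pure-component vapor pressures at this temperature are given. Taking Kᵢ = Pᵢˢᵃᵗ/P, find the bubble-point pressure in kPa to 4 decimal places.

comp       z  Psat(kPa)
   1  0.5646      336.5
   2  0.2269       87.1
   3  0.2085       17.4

Pbub = 213.3788 kPa

At the bubble point ψ → 0, so ΣzᵢKᵢ = 1 with Kᵢ = Pᵢˢᵃᵗ/P ⇒ P = ΣzᵢPᵢˢᵃᵗ.
P = 0.5646·336.5 + 0.2269·87.1 + 0.2085·17.4 = 213.3788 kPa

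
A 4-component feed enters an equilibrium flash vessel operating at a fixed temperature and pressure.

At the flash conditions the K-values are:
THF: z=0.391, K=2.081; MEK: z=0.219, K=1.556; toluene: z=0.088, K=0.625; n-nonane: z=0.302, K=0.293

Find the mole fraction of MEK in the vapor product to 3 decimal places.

Rachford–Rice: g(ψ) = Σ zᵢ(Kᵢ−1)/(1+ψ(Kᵢ−1)) = 0.
g(0) = ΣzᵢKᵢ − 1 = 0.298 and g(1) = 1 − Σzᵢ/Kᵢ = -0.500, so a root lies in (0, 1).
Iterate (Newton) starting at ψ = 0.5:
  ψ = 0.500: g = -0.0012, g' = -0.614 → ψ = 0.498
Converged at ψ = 0.498.
Compositions from xᵢ = zᵢ/(1+ψ(Kᵢ−1)), yᵢ = Kᵢxᵢ:
  THF: x = 0.254, y = 0.529
  MEK: x = 0.172, y = 0.267
  toluene: x = 0.108, y = 0.068
  n-nonane: x = 0.466, y = 0.137

y_MEK = 0.267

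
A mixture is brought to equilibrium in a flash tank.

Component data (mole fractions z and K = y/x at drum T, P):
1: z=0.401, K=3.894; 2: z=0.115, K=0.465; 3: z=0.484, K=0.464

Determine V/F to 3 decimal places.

V/F = 0.541

Rachford–Rice: g(V/F) = Σ zᵢ(Kᵢ−1)/(1+V/F(Kᵢ−1)) = 0.
Feasibility: ΣzᵢKᵢ = 1.840, Σzᵢ/Kᵢ = 1.393 — both > 1, two phases present.
Newton–Raphson from V/F = 0.5:
  V/F = 0.500: g = 0.0359, g' = -0.882 → V/F = 0.541
Converged at V/F = 0.541.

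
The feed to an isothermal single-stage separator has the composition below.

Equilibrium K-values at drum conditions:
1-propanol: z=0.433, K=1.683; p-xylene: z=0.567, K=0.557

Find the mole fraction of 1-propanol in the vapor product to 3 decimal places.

Material balance + equilibrium reduce to Σ zᵢ(Kᵢ−1)/(1+V/F(Kᵢ−1)) = 0.
Feasibility: ΣzᵢKᵢ = 1.045, Σzᵢ/Kᵢ = 1.275 — both > 1, two phases present.
Newton–Raphson from V/F = 0.68:
  V/F = 0.680: g = -0.1575, g' = -0.322 → V/F = 0.191
  V/F = 0.191: g = -0.0128, g' = -0.291 → V/F = 0.147
Converged at V/F = 0.147.
Compositions from xᵢ = zᵢ/(1+V/F(Kᵢ−1)), yᵢ = Kᵢxᵢ:
  1-propanol: x = 0.393, y = 0.662
  p-xylene: x = 0.607, y = 0.338

y_1-propanol = 0.662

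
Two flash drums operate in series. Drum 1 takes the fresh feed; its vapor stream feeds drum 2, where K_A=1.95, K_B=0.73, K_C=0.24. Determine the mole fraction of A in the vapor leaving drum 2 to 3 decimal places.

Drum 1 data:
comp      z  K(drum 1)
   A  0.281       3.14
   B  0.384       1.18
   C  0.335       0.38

y_A (drum 2) = 0.623

Drum 1:
Let ψ₁ = V/F and solve Σ zᵢ(Kᵢ−1)/(1+ψ₁(Kᵢ−1)) = 0.
Feasibility: ΣzᵢKᵢ = 1.463, Σzᵢ/Kᵢ = 1.296 — both > 1, two phases present.
Newton iteration, ψ₁⁰ = 0.5:
  ψ₁ = 0.500: g = 0.0529, g' = -0.581 → ψ₁ = 0.591
Converged at ψ₁ = 0.591.
Drum-1 compositions:
  A: x = 0.124, y = 0.389
  B: x = 0.347, y = 0.410
  C: x = 0.529, y = 0.201
Drum-2 feed = drum-1 vapor: z₂ = (0.3895, 0.4095, 0.2010).
Drum 2:
Rachford–Rice: g(ψ₂) = Σ zᵢ(Kᵢ−1)/(1+ψ₂(Kᵢ−1)) = 0.
Feasibility: ΣzᵢKᵢ = 1.107, Σzᵢ/Kᵢ = 1.598 — both > 1, two phases present.
Iterate (Newton) starting at ψ₂ = 0.5:
  ψ₂ = 0.500: g = -0.1233, g' = -0.503 → ψ₂ = 0.255
  ψ₂ = 0.255: g = -0.0104, g' = -0.441 → ψ₂ = 0.232
Converged at ψ₂ = 0.232.
  A: x = 0.319, y = 0.623
  B: x = 0.437, y = 0.319
  C: x = 0.244, y = 0.059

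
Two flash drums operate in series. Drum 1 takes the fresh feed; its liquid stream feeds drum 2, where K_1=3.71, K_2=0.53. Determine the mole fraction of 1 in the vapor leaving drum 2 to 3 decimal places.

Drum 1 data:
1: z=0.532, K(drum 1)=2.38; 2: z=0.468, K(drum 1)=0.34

Drum 1:
Newton iteration, ψ₁⁰ = 0.36:
  ψ₁ = 0.360: g = 0.0853, g' = -0.803 → ψ₁ = 0.466
  ψ₁ = 0.466: g = 0.0005, g' = -0.801 → ψ₁ = 0.467
Converged at ψ₁ = 0.467.
Drum-1 compositions:
  1: x = 0.324, y = 0.770
  2: x = 0.676, y = 0.230
Drum-2 feed = drum-1 liquid: z₂ = (0.3235, 0.6765).
Drum 2:
Material balance + equilibrium reduce to Σ zᵢ(Kᵢ−1)/(1+ψ₂(Kᵢ−1)) = 0.
Feasibility: ΣzᵢKᵢ = 1.559, Σzᵢ/Kᵢ = 1.364 — both > 1, two phases present.
Binary case is linear: z₁(K₁−1)(1+ψ₂(K₂−1)) + z₂(K₂−1)(1+ψ₂(K₁−1)) = 0
⇒ ψ₂ = [z₁(K₁−1)+z₂(K₂−1)] / [−(K₁−1)(K₂−1)] = 0.5588/1.2737 = 0.439
  1: x = 0.148, y = 0.548
  2: x = 0.852, y = 0.452

y_1 (drum 2) = 0.548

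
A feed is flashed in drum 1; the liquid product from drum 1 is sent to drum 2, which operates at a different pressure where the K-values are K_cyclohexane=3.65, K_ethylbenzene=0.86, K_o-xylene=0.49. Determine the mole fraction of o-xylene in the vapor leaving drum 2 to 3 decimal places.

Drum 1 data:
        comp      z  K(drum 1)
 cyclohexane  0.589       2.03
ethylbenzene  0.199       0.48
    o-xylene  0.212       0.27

Drum 1:
Material balance + equilibrium reduce to Σ zᵢ(Kᵢ−1)/(1+ψ₁(Kᵢ−1)) = 0.
Feasibility: ΣzᵢKᵢ = 1.348, Σzᵢ/Kᵢ = 1.490 — both > 1, two phases present.
Newton iteration, ψ₁⁰ = 0.33:
  ψ₁ = 0.330: g = 0.1240, g' = -0.623 → ψ₁ = 0.529
  ψ₁ = 0.529: g = -0.0023, g' = -0.664 → ψ₁ = 0.526
Converged at ψ₁ = 0.526.
Drum-1 compositions:
  cyclohexane: x = 0.382, y = 0.776
  ethylbenzene: x = 0.274, y = 0.131
  o-xylene: x = 0.344, y = 0.093
Drum-2 feed = drum-1 liquid: z₂ = (0.3821, 0.2739, 0.3440).
Drum 2:
Material balance + equilibrium reduce to Σ zᵢ(Kᵢ−1)/(1+ψ₂(Kᵢ−1)) = 0.
Check two-phase: ΣzᵢKᵢ = 1.799 > 1 and Σzᵢ/Kᵢ = 1.125 > 1, so g(0) = 0.799 > 0 and g(1) = -0.125 < 0.
Newton iteration, ψ₂⁰ = 0.54:
  ψ₂ = 0.540: g = 0.1329, g' = -0.631 → ψ₂ = 0.751
  ψ₂ = 0.751: g = 0.0116, g' = -0.542 → ψ₂ = 0.772
Converged at ψ₂ = 0.772.
  cyclohexane: x = 0.125, y = 0.458
  ethylbenzene: x = 0.307, y = 0.264
  o-xylene: x = 0.567, y = 0.278

y_o-xylene (drum 2) = 0.278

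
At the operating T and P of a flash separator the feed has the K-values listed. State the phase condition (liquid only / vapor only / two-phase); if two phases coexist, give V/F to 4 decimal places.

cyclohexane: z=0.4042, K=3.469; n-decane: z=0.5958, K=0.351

ΣzᵢKᵢ = 1.6113; Σzᵢ/Kᵢ = 1.8140.
Both exceed 1, so a two-phase solution exists.
Iterate (Newton) starting at ψ = 0.52:
  ψ = 0.5200: g = -0.14668, g' = -1.0441 → ψ = 0.3795
  ψ = 0.3795: g = 0.00217, g' = -1.0985 → ψ = 0.3815
Converged at ψ = 0.3815.

two-phase, V/F = 0.3815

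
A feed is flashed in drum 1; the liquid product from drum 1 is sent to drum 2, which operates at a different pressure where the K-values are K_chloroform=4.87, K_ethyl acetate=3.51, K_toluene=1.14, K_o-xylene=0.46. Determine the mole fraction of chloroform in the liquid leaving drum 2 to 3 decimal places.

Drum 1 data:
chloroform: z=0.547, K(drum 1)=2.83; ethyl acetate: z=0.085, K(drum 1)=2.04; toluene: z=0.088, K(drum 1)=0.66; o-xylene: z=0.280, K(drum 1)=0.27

Drum 1:
Material balance + equilibrium reduce to Σ zᵢ(Kᵢ−1)/(1+ψ₁(Kᵢ−1)) = 0.
Feasibility: ΣzᵢKᵢ = 1.855, Σzᵢ/Kᵢ = 1.405 — both > 1, two phases present.
Newton iteration, ψ₁⁰ = 0.6:
  ψ₁ = 0.600: g = 0.1303, g' = -0.940 → ψ₁ = 0.739
  ψ₁ = 0.739: g = -0.0079, g' = -1.082 → ψ₁ = 0.731
Converged at ψ₁ = 0.731.
Drum-1 compositions:
  chloroform: x = 0.234, y = 0.662
  ethyl acetate: x = 0.048, y = 0.098
  toluene: x = 0.117, y = 0.077
  o-xylene: x = 0.601, y = 0.162
Drum-2 feed = drum-1 liquid: z₂ = (0.2339, 0.0483, 0.1171, 0.6007).
Drum 2:
Let ψ₂ = V/F and solve Σ zᵢ(Kᵢ−1)/(1+ψ₂(Kᵢ−1)) = 0.
Check two-phase: ΣzᵢKᵢ = 1.719 > 1 and Σzᵢ/Kᵢ = 1.470 > 1, so g(0) = 0.719 > 0 and g(1) = -0.470 < 0.
Iterate (Newton) starting at ψ₂ = 0.48:
  ψ₂ = 0.480: g = -0.0507, g' = -0.813 → ψ₂ = 0.418
  ψ₂ = 0.418: g = 0.0019, g' = -0.878 → ψ₂ = 0.420
Converged at ψ₂ = 0.420.
  chloroform: x = 0.089, y = 0.434
  ethyl acetate: x = 0.024, y = 0.083
  toluene: x = 0.111, y = 0.126
  o-xylene: x = 0.777, y = 0.357

x_chloroform (drum 2) = 0.089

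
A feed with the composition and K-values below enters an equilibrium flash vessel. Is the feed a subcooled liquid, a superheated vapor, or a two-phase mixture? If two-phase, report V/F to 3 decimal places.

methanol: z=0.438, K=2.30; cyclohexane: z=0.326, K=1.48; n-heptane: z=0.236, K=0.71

superheated vapor

ΣzᵢKᵢ = 1.657; Σzᵢ/Kᵢ = 0.743.
Since Σzᵢ/Kᵢ < 1 the mixture is above its dew point — single vapor phase.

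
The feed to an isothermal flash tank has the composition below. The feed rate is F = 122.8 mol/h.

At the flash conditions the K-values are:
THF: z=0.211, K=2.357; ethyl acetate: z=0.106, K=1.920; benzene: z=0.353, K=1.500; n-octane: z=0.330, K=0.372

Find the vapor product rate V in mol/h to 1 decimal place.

V = 79.0 mol/h

Material balance + equilibrium reduce to Σ zᵢ(Kᵢ−1)/(1+V/F(Kᵢ−1)) = 0.
Check two-phase: ΣzᵢKᵢ = 1.353 > 1 and Σzᵢ/Kᵢ = 1.267 > 1, so g(0) = 0.353 > 0 and g(1) = -0.267 < 0.
Newton–Raphson from V/F = 0.5:
  V/F = 0.500: g = 0.0765, g' = -0.513 → V/F = 0.649
  V/F = 0.649: g = -0.0033, g' = -0.566 → V/F = 0.643
Converged at V/F = 0.643.
Then V = V/F·F = 0.6432·122.8 = 79.0 mol/h and L = F − V = 43.8 mol/h.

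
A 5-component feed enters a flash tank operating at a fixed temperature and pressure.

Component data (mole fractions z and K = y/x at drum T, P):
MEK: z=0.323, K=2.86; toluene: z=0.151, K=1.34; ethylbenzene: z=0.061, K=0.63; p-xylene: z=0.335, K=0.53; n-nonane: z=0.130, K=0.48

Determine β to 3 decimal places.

β = 0.560

Rachford–Rice: g(β) = Σ zᵢ(Kᵢ−1)/(1+β(Kᵢ−1)) = 0.
g(0) = ΣzᵢKᵢ − 1 = 0.404 and g(1) = 1 − Σzᵢ/Kᵢ = -0.225, so a root lies in (0, 1).
Newton iteration, β⁰ = 0.54:
  β = 0.540: g = 0.0099, g' = -0.505 → β = 0.560
Converged at β = 0.560.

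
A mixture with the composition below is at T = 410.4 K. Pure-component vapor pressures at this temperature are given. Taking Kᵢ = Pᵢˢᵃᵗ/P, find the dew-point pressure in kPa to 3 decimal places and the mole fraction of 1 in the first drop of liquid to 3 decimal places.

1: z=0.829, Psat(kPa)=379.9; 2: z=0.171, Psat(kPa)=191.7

At the dew point ψ → 1, so Σzᵢ/Kᵢ = 1 with Kᵢ = Pᵢˢᵃᵗ/P ⇒ 1/P = Σzᵢ/Pᵢˢᵃᵗ.
1/P = 0.829/379.9 + 0.171/191.7 = 0.003074 ⇒ P = 325.291 kPa
xᵢ = zᵢP/Pᵢˢᵃᵗ ⇒ x_1 = 0.829·325.291/379.9 = 0.710

Pdew = 325.291 kPa, x_1 = 0.710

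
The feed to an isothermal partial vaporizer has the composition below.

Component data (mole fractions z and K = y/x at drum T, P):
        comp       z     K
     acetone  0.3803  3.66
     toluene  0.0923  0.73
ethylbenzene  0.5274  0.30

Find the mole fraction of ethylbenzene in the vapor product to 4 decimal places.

Iterate (Newton) starting at V/F = 0.44:
  V/F = 0.4400: g = -0.09569, g' = -1.1196 → V/F = 0.3545
  V/F = 0.3545: g = 0.00202, g' = -1.1781 → V/F = 0.3562
Converged at V/F = 0.3562.
Compositions from xᵢ = zᵢ/(1+V/F(Kᵢ−1)), yᵢ = Kᵢxᵢ:
  acetone: x = 0.1953, y = 0.7147
  toluene: x = 0.1021, y = 0.0745
  ethylbenzene: x = 0.7026, y = 0.2108

y_ethylbenzene = 0.2108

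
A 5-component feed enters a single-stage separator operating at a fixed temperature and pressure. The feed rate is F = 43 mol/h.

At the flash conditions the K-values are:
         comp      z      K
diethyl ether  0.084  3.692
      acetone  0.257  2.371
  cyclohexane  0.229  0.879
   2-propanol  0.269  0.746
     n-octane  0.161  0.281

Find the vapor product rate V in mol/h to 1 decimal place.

Iterate (Newton) starting at β = 0.5:
  β = 0.500: g = 0.0169, g' = -0.510 → β = 0.533
Converged at β = 0.533.
Then V = β·F = 0.5332·43 = 22.9 mol/h and L = F − V = 20.1 mol/h.

V = 22.9 mol/h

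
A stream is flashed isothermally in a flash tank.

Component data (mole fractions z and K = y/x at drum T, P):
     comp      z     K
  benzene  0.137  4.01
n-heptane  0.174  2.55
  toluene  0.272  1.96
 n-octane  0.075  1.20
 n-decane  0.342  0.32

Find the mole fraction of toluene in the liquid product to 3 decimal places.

x_toluene = 0.164

Rachford–Rice: g(V/F) = Σ zᵢ(Kᵢ−1)/(1+V/F(Kᵢ−1)) = 0.
Check two-phase: ΣzᵢKᵢ = 1.726 > 1 and Σzᵢ/Kᵢ = 1.372 > 1, so g(0) = 0.726 > 0 and g(1) = -0.372 < 0.
Newton–Raphson from V/F = 0.43:
  V/F = 0.430: g = 0.2115, g' = -0.830 → V/F = 0.685
  V/F = 0.685: g = 0.0011, g' = -0.878 → V/F = 0.686
Converged at V/F = 0.686.
Compositions from xᵢ = zᵢ/(1+V/F(Kᵢ−1)), yᵢ = Kᵢxᵢ:
  benzene: x = 0.045, y = 0.179
  n-heptane: x = 0.084, y = 0.215
  toluene: x = 0.164, y = 0.321
  n-octane: x = 0.066, y = 0.079
  n-decane: x = 0.641, y = 0.205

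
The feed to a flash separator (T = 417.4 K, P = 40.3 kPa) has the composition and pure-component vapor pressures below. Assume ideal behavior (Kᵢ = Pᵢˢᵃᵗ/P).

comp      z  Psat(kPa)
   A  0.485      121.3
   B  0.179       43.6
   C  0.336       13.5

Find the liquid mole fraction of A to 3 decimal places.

x_A = 0.201

Raoult's law: Kᵢ = Pᵢˢᵃᵗ/P = Pᵢˢᵃᵗ/40.3.
  K_A = 121.3/40.3 = 3.00993, K_B = 43.6/40.3 = 1.08189, K_C = 13.5/40.3 = 0.33499
Rachford–Rice: g(V/F) = Σ zᵢ(Kᵢ−1)/(1+V/F(Kᵢ−1)) = 0.
g(0) = ΣzᵢKᵢ − 1 = 0.766 and g(1) = 1 − Σzᵢ/Kᵢ = -0.330, so a root lies in (0, 1).
Iterate (Newton) starting at V/F = 0.59:
  V/F = 0.590: g = 0.0922, g' = -0.814 → V/F = 0.703
  V/F = 0.703: g = -0.0021, g' = -0.862 → V/F = 0.701
Converged at V/F = 0.701.
Compositions from xᵢ = zᵢ/(1+V/F(Kᵢ−1)), yᵢ = Kᵢxᵢ:
  A: x = 0.201, y = 0.606
  B: x = 0.169, y = 0.183
  C: x = 0.629, y = 0.211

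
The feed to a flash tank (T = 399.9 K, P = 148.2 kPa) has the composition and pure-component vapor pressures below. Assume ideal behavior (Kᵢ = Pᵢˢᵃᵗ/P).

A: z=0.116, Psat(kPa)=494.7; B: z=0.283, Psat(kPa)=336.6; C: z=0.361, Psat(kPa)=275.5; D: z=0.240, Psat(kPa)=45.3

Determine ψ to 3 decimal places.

ψ = 0.887

Raoult's law: Kᵢ = Pᵢˢᵃᵗ/P = Pᵢˢᵃᵗ/148.2.
  K_A = 494.7/148.2 = 3.33806, K_B = 336.6/148.2 = 2.27126, K_C = 275.5/148.2 = 1.85897, K_D = 45.3/148.2 = 0.30567
Let ψ = V/F and solve Σ zᵢ(Kᵢ−1)/(1+ψ(Kᵢ−1)) = 0.
Check two-phase: ΣzᵢKᵢ = 1.774 > 1 and Σzᵢ/Kᵢ = 1.139 > 1, so g(0) = 0.774 > 0 and g(1) = -0.139 < 0.
Newton–Raphson from ψ = 0.65:
  ψ = 0.650: g = 0.1999, g' = -0.731 → ψ = 0.923
  ψ = 0.923: g = -0.0402, g' = -1.142 → ψ = 0.888
  ψ = 0.888: g = -0.0018, g' = -1.041 → ψ = 0.887
Converged at ψ = 0.887.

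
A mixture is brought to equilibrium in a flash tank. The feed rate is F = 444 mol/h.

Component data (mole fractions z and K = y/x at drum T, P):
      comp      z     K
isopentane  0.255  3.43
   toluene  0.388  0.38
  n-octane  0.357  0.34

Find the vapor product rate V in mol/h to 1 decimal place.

V = 41.0 mol/h

Material balance + equilibrium reduce to Σ zᵢ(Kᵢ−1)/(1+V/F(Kᵢ−1)) = 0.
Check two-phase: ΣzᵢKᵢ = 1.143 > 1 and Σzᵢ/Kᵢ = 2.145 > 1, so g(0) = 0.143 > 0 and g(1) = -1.145 < 0.
Iterate (Newton) starting at V/F = 0.55:
  V/F = 0.550: g = -0.4697, g' = -1.002 → V/F = 0.081
  V/F = 0.081: g = 0.0149, g' = -1.388 → V/F = 0.092
Converged at V/F = 0.092.
Then V = V/F·F = 0.0923·444 = 41.0 mol/h and L = F − V = 403.0 mol/h.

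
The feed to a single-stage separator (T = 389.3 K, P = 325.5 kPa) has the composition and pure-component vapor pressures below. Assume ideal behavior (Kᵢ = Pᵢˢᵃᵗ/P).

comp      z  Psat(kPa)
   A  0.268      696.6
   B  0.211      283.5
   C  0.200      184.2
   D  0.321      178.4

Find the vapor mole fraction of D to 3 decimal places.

Raoult's law: Kᵢ = Pᵢˢᵃᵗ/P = Pᵢˢᵃᵗ/325.5.
  K_A = 696.6/325.5 = 2.14009, K_B = 283.5/325.5 = 0.87097, K_C = 184.2/325.5 = 0.56590, K_D = 178.4/325.5 = 0.54808
Material balance + equilibrium reduce to Σ zᵢ(Kᵢ−1)/(1+V/F(Kᵢ−1)) = 0.
Feasibility: ΣzᵢKᵢ = 1.046, Σzᵢ/Kᵢ = 1.307 — both > 1, two phases present.
Iterate (Newton) starting at V/F = 0.5:
  V/F = 0.500: g = -0.1328, g' = -0.316 → V/F = 0.080
  V/F = 0.080: g = 0.0120, g' = -0.407 → V/F = 0.110
Converged at V/F = 0.110.
Compositions from xᵢ = zᵢ/(1+V/F(Kᵢ−1)), yᵢ = Kᵢxᵢ:
  A: x = 0.238, y = 0.510
  B: x = 0.214, y = 0.186
  C: x = 0.210, y = 0.119
  D: x = 0.338, y = 0.185

y_D = 0.185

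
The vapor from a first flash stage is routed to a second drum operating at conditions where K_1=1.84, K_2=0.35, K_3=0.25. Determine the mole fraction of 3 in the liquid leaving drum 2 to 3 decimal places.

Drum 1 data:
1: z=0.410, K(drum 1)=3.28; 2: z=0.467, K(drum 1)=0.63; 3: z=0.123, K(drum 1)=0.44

Drum 1:
Rachford–Rice: g(ψ₁) = Σ zᵢ(Kᵢ−1)/(1+ψ₁(Kᵢ−1)) = 0.
Feasibility: ΣzᵢKᵢ = 1.693, Σzᵢ/Kᵢ = 1.146 — both > 1, two phases present.
Iterate (Newton) starting at ψ₁ = 0.41:
  ψ₁ = 0.410: g = 0.1901, g' = -0.723 → ψ₁ = 0.673
  ψ₁ = 0.673: g = 0.0283, g' = -0.545 → ψ₁ = 0.725
Converged at ψ₁ = 0.725.
Drum-1 compositions:
  1: x = 0.154, y = 0.507
  2: x = 0.638, y = 0.402
  3: x = 0.207, y = 0.091
Drum-2 feed = drum-1 vapor: z₂ = (0.5067, 0.4022, 0.0912).
Drum 2:
Let ψ₂ = V/F and solve Σ zᵢ(Kᵢ−1)/(1+ψ₂(Kᵢ−1)) = 0.
Check two-phase: ΣzᵢKᵢ = 1.096 > 1 and Σzᵢ/Kᵢ = 1.789 > 1, so g(0) = 0.096 > 0 and g(1) = -0.789 < 0.
Newton iteration, ψ₂⁰ = 0.5:
  ψ₂ = 0.500: g = -0.1969, g' = -0.681 → ψ₂ = 0.211
  ψ₂ = 0.211: g = -0.0227, g' = -0.559 → ψ₂ = 0.170
Converged at ψ₂ = 0.170.
  1: x = 0.443, y = 0.816
  2: x = 0.452, y = 0.158
  3: x = 0.105, y = 0.026

x_3 (drum 2) = 0.105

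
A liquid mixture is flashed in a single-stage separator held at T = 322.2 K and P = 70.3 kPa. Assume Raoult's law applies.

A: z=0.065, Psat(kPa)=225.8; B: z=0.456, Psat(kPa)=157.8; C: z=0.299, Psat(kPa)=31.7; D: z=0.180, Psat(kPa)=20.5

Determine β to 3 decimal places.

β = 0.492

Raoult's law: Kᵢ = Pᵢˢᵃᵗ/P = Pᵢˢᵃᵗ/70.3.
  K_A = 225.8/70.3 = 3.21195, K_B = 157.8/70.3 = 2.24467, K_C = 31.7/70.3 = 0.45092, K_D = 20.5/70.3 = 0.29161
Newton iteration, β⁰ = 0.5:
  β = 0.500: g = -0.0056, g' = -0.728 → β = 0.492
Converged at β = 0.492.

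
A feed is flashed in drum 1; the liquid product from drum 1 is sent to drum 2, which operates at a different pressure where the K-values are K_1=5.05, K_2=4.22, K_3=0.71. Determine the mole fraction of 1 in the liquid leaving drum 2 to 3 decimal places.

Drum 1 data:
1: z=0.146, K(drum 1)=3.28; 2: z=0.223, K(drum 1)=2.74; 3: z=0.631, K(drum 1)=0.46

x_1 (drum 2) = 0.026

Drum 1:
Let ψ₁ = V/F and solve Σ zᵢ(Kᵢ−1)/(1+ψ₁(Kᵢ−1)) = 0.
Feasibility: ΣzᵢKᵢ = 1.380, Σzᵢ/Kᵢ = 1.498 — both > 1, two phases present.
Iterate (Newton) starting at ψ₁ = 0.5:
  ψ₁ = 0.500: g = -0.1037, g' = -0.704 → ψ₁ = 0.353
  ψ₁ = 0.353: g = 0.0041, g' = -0.773 → ψ₁ = 0.358
Converged at ψ₁ = 0.358.
Drum-1 compositions:
  1: x = 0.080, y = 0.264
  2: x = 0.137, y = 0.377
  3: x = 0.782, y = 0.360
Drum-2 feed = drum-1 liquid: z₂ = (0.0804, 0.1374, 0.7822).
Drum 2:
Let ψ₂ = V/F and solve Σ zᵢ(Kᵢ−1)/(1+ψ₂(Kᵢ−1)) = 0.
g(0) = ΣzᵢKᵢ − 1 = 0.541 and g(1) = 1 − Σzᵢ/Kᵢ = -0.150, so a root lies in (0, 1).
Newton iteration, ψ₂⁰ = 0.31:
  ψ₂ = 0.310: g = 0.1165, g' = -0.695 → ψ₂ = 0.478
  ψ₂ = 0.478: g = 0.0220, g' = -0.463 → ψ₂ = 0.525
  ψ₂ = 0.525: g = 0.0010, g' = -0.423 → ψ₂ = 0.527
Converged at ψ₂ = 0.527.
  1: x = 0.026, y = 0.129
  2: x = 0.051, y = 0.215
  3: x = 0.923, y = 0.656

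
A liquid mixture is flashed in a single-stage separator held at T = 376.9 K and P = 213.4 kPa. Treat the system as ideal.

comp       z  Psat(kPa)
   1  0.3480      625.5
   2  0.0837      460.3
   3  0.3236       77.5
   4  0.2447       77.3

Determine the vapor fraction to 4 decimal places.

Raoult's law: Kᵢ = Pᵢˢᵃᵗ/P = Pᵢˢᵃᵗ/213.4.
  K_1 = 625.5/213.4 = 2.931115, K_2 = 460.3/213.4 = 2.156982, K_3 = 77.5/213.4 = 0.363168, K_4 = 77.3/213.4 = 0.362231
Newton–Raphson from ψ = 0.37:
  ψ = 0.3700: g = -0.01409, g' = -0.8915 → ψ = 0.3542
  ψ = 0.3542: g = 0.00006, g' = -0.8989 → ψ = 0.3543
Converged at ψ = 0.3543.

ψ = 0.3543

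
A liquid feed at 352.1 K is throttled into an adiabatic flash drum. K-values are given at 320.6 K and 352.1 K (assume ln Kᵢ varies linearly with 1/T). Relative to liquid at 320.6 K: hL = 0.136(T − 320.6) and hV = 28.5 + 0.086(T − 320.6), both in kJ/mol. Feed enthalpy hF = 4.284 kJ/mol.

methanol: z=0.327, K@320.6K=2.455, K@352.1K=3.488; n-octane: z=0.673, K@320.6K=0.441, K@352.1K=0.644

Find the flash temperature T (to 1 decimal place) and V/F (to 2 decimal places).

Adiabatic flash: solve Rachford–Rice at each trial T, then check hF = ψ·hV(T) + (1−ψ)·hL(T).
  T = 320.6 K: K = (2.455, 0.441), RR gives ψ = 0.122, H_out = 3.489 kJ/mol
  T = 352.1 K: K = (3.488, 0.644), RR gives ψ = 0.648, H_out = 21.733 kJ/mol
  T = 336.4 K: K = (2.952, 0.538), RR gives ψ = 0.363, H_out = 12.208 kJ/mol
  T = 328.5 K: K = (2.698, 0.488), RR gives ψ = 0.243, H_out = 7.894 kJ/mol
  T = 324.6 K: K = (2.577, 0.465), RR gives ψ = 0.184, H_out = 5.749 kJ/mol
  T = 322.6 K: K = (2.515, 0.453), RR gives ψ = 0.153, H_out = 4.629 kJ/mol
Linear interpolation between T = 320.6 (H_out = 3.489) and T = 322.6 (H_out = 4.629) on hF = 4.284 gives T ≈ 322.0 K, at which ψ = 0.14.

T = 322.0 K, V/F = 0.14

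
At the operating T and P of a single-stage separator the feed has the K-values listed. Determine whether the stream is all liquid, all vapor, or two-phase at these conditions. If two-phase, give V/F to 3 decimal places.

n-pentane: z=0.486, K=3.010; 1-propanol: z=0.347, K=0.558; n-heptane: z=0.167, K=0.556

two-phase, V/F = 0.842

ΣzᵢKᵢ = 1.749; Σzᵢ/Kᵢ = 1.084.
Both exceed 1, so a two-phase solution exists.
Rachford–Rice: g(ψ) = Σ zᵢ(Kᵢ−1)/(1+ψ(Kᵢ−1)) = 0.
Newton–Raphson from ψ = 0.4:
  ψ = 0.400: g = 0.2650, g' = -0.752 → ψ = 0.752
  ψ = 0.752: g = 0.0477, g' = -0.537 → ψ = 0.841
  ψ = 0.841: g = 0.0006, g' = -0.527 → ψ = 0.842
Converged at ψ = 0.842.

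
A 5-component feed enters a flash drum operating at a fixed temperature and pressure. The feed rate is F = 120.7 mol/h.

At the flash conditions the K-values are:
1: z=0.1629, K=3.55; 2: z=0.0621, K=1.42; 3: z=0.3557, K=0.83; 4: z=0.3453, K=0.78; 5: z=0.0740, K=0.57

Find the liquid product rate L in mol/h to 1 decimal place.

L = 54.7 mol/h

Rachford–Rice: g(β) = Σ zᵢ(Kᵢ−1)/(1+β(Kᵢ−1)) = 0.
Feasibility: ΣzᵢKᵢ = 1.2732, Σzᵢ/Kᵢ = 1.0907 — both > 1, two phases present.
Newton–Raphson from β = 0.49:
  β = 0.4900: g = 0.01487, g' = -0.2721 → β = 0.5447
  β = 0.5447: g = 0.00062, g' = -0.2503 → β = 0.5471
Converged at β = 0.5471.
Then V = β·F = 0.5471·120.7 = 66.0 mol/h and L = F − V = 54.7 mol/h.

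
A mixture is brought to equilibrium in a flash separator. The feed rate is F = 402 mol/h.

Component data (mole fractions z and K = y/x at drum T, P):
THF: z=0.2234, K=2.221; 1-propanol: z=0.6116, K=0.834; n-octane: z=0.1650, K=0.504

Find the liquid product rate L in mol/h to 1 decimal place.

Let ψ = V/F and solve Σ zᵢ(Kᵢ−1)/(1+ψ(Kᵢ−1)) = 0.
g(0) = ΣzᵢKᵢ − 1 = 0.0894 and g(1) = 1 − Σzᵢ/Kᵢ = -0.1613, so a root lies in (0, 1).
Newton iteration, ψ⁰ = 0.5:
  ψ = 0.5000: g = -0.05017, g' = -0.2202 → ψ = 0.2722
  ψ = 0.2722: g = 0.00379, g' = -0.2604 → ψ = 0.2867
  ψ = 0.2867: g = 0.00003, g' = -0.2565 → ψ = 0.2868
Converged at ψ = 0.2868.
Then V = ψ·F = 0.2868·402 = 115.3 mol/h and L = F − V = 286.7 mol/h.

L = 286.7 mol/h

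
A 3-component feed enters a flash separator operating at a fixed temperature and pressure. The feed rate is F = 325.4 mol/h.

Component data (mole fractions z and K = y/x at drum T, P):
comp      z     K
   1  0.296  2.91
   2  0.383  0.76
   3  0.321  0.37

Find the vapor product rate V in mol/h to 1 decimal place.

Newton–Raphson from ψ = 0.5:
  ψ = 0.500: g = -0.1105, g' = -0.583 → ψ = 0.310
  ψ = 0.310: g = 0.0043, g' = -0.648 → ψ = 0.317
Converged at ψ = 0.317.
Then V = ψ·F = 0.3169·325.4 = 103.1 mol/h and L = F − V = 222.3 mol/h.

V = 103.1 mol/h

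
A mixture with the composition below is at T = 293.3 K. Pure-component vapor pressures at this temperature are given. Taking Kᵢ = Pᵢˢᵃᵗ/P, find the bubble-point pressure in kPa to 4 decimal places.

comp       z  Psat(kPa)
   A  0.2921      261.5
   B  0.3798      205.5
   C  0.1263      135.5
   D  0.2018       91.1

Pbub = 189.9307 kPa

At the bubble point ψ → 0, so ΣzᵢKᵢ = 1 with Kᵢ = Pᵢˢᵃᵗ/P ⇒ P = ΣzᵢPᵢˢᵃᵗ.
P = 0.2921·261.5 + 0.3798·205.5 + 0.1263·135.5 + 0.2018·91.1 = 189.9307 kPa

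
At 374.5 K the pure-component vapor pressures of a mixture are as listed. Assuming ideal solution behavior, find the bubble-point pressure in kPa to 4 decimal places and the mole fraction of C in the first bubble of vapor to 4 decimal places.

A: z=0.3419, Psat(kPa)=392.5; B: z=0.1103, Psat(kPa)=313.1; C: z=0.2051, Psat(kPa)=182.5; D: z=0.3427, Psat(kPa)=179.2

Pbub = 267.5733 kPa, y_C = 0.1399

At the bubble point ψ → 0, so ΣzᵢKᵢ = 1 with Kᵢ = Pᵢˢᵃᵗ/P ⇒ P = ΣzᵢPᵢˢᵃᵗ.
P = 0.3419·392.5 + 0.1103·313.1 + 0.2051·182.5 + 0.3427·179.2 = 267.5733 kPa
yᵢ = zᵢPᵢˢᵃᵗ/P ⇒ y_C = 0.2051·182.5/267.5733 = 0.1399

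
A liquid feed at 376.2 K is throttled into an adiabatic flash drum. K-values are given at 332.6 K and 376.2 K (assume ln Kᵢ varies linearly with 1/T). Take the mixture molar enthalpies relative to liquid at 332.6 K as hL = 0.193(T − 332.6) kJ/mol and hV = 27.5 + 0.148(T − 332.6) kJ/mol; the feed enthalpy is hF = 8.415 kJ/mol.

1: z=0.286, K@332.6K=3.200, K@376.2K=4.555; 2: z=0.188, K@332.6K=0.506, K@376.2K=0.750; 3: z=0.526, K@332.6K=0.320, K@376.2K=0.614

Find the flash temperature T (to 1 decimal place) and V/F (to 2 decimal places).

T = 344.5 K, V/F = 0.23

Adiabatic flash: solve Rachford–Rice at each trial T, then check hF = ψ·hV(T) + (1−ψ)·hL(T).
  T = 332.6 K: K = (3.200, 0.506, 0.320), RR gives ψ = 0.128, H_out = 3.521 kJ/mol
  T = 376.2 K: K = (4.555, 0.750, 0.614), RR gives ψ = 0.610, H_out = 23.986 kJ/mol
  T = 354.4 K: K = (3.860, 0.624, 0.452), RR gives ψ = 0.317, H_out = 12.612 kJ/mol
  T = 343.5 K: K = (3.525, 0.564, 0.383), RR gives ψ = 0.218, H_out = 7.985 kJ/mol
  T = 348.9 K: K = (3.689, 0.593, 0.416), RR gives ψ = 0.265, H_out = 10.239 kJ/mol
  T = 346.2 K: K = (3.607, 0.578, 0.399), RR gives ψ = 0.241, H_out = 9.105 kJ/mol
  T = 344.9 K: K = (3.567, 0.571, 0.391), RR gives ψ = 0.230, H_out = 8.565 kJ/mol
Linear interpolation between T = 343.5 (H_out = 7.985) and T = 344.9 (H_out = 8.565) on hF = 8.415 gives T ≈ 344.5 K, at which ψ = 0.23.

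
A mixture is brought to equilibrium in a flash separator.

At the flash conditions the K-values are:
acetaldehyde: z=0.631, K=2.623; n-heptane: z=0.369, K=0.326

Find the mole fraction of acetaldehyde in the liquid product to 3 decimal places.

Rachford–Rice: g(ψ) = Σ zᵢ(Kᵢ−1)/(1+ψ(Kᵢ−1)) = 0.
Feasibility: ΣzᵢKᵢ = 1.775, Σzᵢ/Kᵢ = 1.372 — both > 1, two phases present.
Binary case is linear: z₁(K₁−1)(1+ψ(K₂−1)) + z₂(K₂−1)(1+ψ(K₁−1)) = 0
⇒ ψ = [z₁(K₁−1)+z₂(K₂−1)] / [−(K₁−1)(K₂−1)] = 0.7754/1.0939 = 0.709
Compositions from xᵢ = zᵢ/(1+ψ(Kᵢ−1)), yᵢ = Kᵢxᵢ:
  acetaldehyde: x = 0.293, y = 0.770
  n-heptane: x = 0.707, y = 0.230

x_acetaldehyde = 0.293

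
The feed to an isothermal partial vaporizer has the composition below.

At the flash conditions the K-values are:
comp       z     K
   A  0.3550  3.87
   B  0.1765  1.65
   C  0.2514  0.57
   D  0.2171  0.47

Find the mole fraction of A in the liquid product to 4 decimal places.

Rachford–Rice: g(V/F) = Σ zᵢ(Kᵢ−1)/(1+V/F(Kᵢ−1)) = 0.
Feasibility: ΣzᵢKᵢ = 1.9104, Σzᵢ/Kᵢ = 1.1017 — both > 1, two phases present.
Iterate (Newton) starting at V/F = 0.7:
  V/F = 0.7000: g = 0.07987, g' = -0.6075 → V/F = 0.8315
  V/F = 0.8315: g = 0.00136, g' = -0.5940 → V/F = 0.8338
Converged at V/F = 0.8338.
Compositions from xᵢ = zᵢ/(1+V/F(Kᵢ−1)), yᵢ = Kᵢxᵢ:
  A: x = 0.1046, y = 0.4049
  B: x = 0.1145, y = 0.1889
  C: x = 0.3919, y = 0.2234
  D: x = 0.3890, y = 0.1828

x_A = 0.1046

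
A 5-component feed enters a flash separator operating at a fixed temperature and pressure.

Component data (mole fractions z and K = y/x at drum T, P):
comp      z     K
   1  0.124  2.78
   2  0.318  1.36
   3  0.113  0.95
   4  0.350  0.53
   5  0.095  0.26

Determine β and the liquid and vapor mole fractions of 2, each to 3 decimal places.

β = 0.199, x_2 = 0.297, y_2 = 0.404

Material balance + equilibrium reduce to Σ zᵢ(Kᵢ−1)/(1+β(Kᵢ−1)) = 0.
g(0) = ΣzᵢKᵢ − 1 = 0.095 and g(1) = 1 − Σzᵢ/Kᵢ = -0.423, so a root lies in (0, 1).
Newton–Raphson from β = 0.53:
  β = 0.530: g = -0.1308, g' = -0.411 → β = 0.212
  β = 0.212: g = -0.0052, g' = -0.412 → β = 0.199
Converged at β = 0.199.
Compositions from xᵢ = zᵢ/(1+β(Kᵢ−1)), yᵢ = Kᵢxᵢ:
  1: x = 0.092, y = 0.254
  2: x = 0.297, y = 0.404
  3: x = 0.114, y = 0.108
  4: x = 0.386, y = 0.205
  5: x = 0.111, y = 0.029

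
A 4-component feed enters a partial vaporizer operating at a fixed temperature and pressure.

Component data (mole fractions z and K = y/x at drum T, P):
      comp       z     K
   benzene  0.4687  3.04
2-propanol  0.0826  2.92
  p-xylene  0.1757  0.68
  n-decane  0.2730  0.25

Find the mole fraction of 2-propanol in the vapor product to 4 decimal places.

y_2-propanol = 0.1063

Rachford–Rice: g(β) = Σ zᵢ(Kᵢ−1)/(1+β(Kᵢ−1)) = 0.
Check two-phase: ΣzᵢKᵢ = 1.8538 > 1 and Σzᵢ/Kᵢ = 1.5328 > 1, so g(0) = 0.8538 > 0 and g(1) = -0.5328 < 0.
Newton–Raphson from β = 0.67:
  β = 0.6700: g = -0.00978, g' = -1.0560 → β = 0.6607
Converged at β = 0.6607.
Compositions from xᵢ = zᵢ/(1+β(Kᵢ−1)), yᵢ = Kᵢxᵢ:
  benzene: x = 0.1996, y = 0.6069
  2-propanol: x = 0.0364, y = 0.1063
  p-xylene: x = 0.2228, y = 0.1515
  n-decane: x = 0.5412, y = 0.1353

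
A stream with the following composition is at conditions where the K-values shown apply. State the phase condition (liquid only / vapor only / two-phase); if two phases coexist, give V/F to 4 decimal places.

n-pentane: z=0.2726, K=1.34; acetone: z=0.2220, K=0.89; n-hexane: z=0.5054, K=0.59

liquid only

ΣzᵢKᵢ = 0.8610; Σzᵢ/Kᵢ = 1.3095.
Since ΣzᵢKᵢ < 1 the mixture is below its bubble point — single liquid phase.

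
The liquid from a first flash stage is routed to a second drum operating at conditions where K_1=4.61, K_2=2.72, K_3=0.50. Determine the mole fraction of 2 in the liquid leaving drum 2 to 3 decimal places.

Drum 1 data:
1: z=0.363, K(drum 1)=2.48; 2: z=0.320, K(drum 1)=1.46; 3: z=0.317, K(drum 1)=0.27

Drum 1:
Let ψ₁ = V/F and solve Σ zᵢ(Kᵢ−1)/(1+ψ₁(Kᵢ−1)) = 0.
Feasibility: ΣzᵢKᵢ = 1.453, Σzᵢ/Kᵢ = 1.540 — both > 1, two phases present.
Newton iteration, ψ₁⁰ = 0.56:
  ψ₁ = 0.560: g = 0.0194, g' = -0.764 → ψ₁ = 0.585
Converged at ψ₁ = 0.585.
Drum-1 compositions:
  1: x = 0.195, y = 0.482
  2: x = 0.252, y = 0.368
  3: x = 0.553, y = 0.149
Drum-2 feed = drum-1 liquid: z₂ = (0.1945, 0.2521, 0.5533).
Drum 2:
Rachford–Rice: g(ψ₂) = Σ zᵢ(Kᵢ−1)/(1+ψ₂(Kᵢ−1)) = 0.
Feasibility: ΣzᵢKᵢ = 1.859, Σzᵢ/Kᵢ = 1.242 — both > 1, two phases present.
Newton–Raphson from ψ₂ = 0.5:
  ψ₂ = 0.500: g = 0.1147, g' = -0.784 → ψ₂ = 0.646
  ψ₂ = 0.646: g = 0.0073, g' = -0.697 → ψ₂ = 0.657
Converged at ψ₂ = 0.657.
  1: x = 0.058, y = 0.266
  2: x = 0.118, y = 0.322
  3: x = 0.824, y = 0.412

x_2 (drum 2) = 0.118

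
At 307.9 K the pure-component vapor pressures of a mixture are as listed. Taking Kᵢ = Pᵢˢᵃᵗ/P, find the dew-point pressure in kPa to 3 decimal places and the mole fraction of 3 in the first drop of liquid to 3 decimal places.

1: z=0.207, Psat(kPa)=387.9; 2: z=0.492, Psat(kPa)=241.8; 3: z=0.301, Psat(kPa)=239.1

At the dew point ψ → 1, so Σzᵢ/Kᵢ = 1 with Kᵢ = Pᵢˢᵃᵗ/P ⇒ 1/P = Σzᵢ/Pᵢˢᵃᵗ.
1/P = 0.207/387.9 + 0.492/241.8 + 0.301/239.1 = 0.003827 ⇒ P = 261.283 kPa
xᵢ = zᵢP/Pᵢˢᵃᵗ ⇒ x_3 = 0.301·261.283/239.1 = 0.329

Pdew = 261.283 kPa, x_3 = 0.329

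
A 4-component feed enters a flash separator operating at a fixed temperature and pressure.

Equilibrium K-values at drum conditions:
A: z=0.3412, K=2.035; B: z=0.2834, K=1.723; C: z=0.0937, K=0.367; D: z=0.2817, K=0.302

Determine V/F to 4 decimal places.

Material balance + equilibrium reduce to Σ zᵢ(Kᵢ−1)/(1+V/F(Kᵢ−1)) = 0.
Check two-phase: ΣzᵢKᵢ = 1.3021 > 1 and Σzᵢ/Kᵢ = 1.5202 > 1, so g(0) = 0.3021 > 0 and g(1) = -0.5202 < 0.
Newton–Raphson from V/F = 0.44:
  V/F = 0.4400: g = 0.03210, g' = -0.6158 → V/F = 0.4921
  V/F = 0.4921: g = -0.00056, g' = -0.6387 → V/F = 0.4912
Converged at V/F = 0.4912.

V/F = 0.4912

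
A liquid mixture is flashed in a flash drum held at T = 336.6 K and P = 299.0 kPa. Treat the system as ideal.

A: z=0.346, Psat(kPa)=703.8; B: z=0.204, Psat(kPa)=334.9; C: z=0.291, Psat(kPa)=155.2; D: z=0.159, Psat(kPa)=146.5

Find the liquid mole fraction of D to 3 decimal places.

x_D = 0.217

Raoult's law: Kᵢ = Pᵢˢᵃᵗ/P = Pᵢˢᵃᵗ/299.0.
  K_A = 703.8/299.0 = 2.35385, K_B = 334.9/299.0 = 1.12007, K_C = 155.2/299.0 = 0.51906, K_D = 146.5/299.0 = 0.48997
Newton–Raphson from ψ = 0.69:
  ψ = 0.690: g = -0.0698, g' = -0.421 → ψ = 0.524
  ψ = 0.524: g = -0.0009, g' = -0.417 → ψ = 0.522
Converged at ψ = 0.522.
Compositions from xᵢ = zᵢ/(1+ψ(Kᵢ−1)), yᵢ = Kᵢxᵢ:
  A: x = 0.203, y = 0.477
  B: x = 0.192, y = 0.215
  C: x = 0.389, y = 0.202
  D: x = 0.217, y = 0.106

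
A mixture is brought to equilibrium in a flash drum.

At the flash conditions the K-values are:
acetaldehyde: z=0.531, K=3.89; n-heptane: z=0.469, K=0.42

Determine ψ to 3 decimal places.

ψ = 0.753

Material balance + equilibrium reduce to Σ zᵢ(Kᵢ−1)/(1+ψ(Kᵢ−1)) = 0.
Check two-phase: ΣzᵢKᵢ = 2.263 > 1 and Σzᵢ/Kᵢ = 1.253 > 1, so g(0) = 1.263 > 0 and g(1) = -0.253 < 0.
Binary case is linear: z₁(K₁−1)(1+ψ(K₂−1)) + z₂(K₂−1)(1+ψ(K₁−1)) = 0
⇒ ψ = [z₁(K₁−1)+z₂(K₂−1)] / [−(K₁−1)(K₂−1)] = 1.2626/1.6762 = 0.753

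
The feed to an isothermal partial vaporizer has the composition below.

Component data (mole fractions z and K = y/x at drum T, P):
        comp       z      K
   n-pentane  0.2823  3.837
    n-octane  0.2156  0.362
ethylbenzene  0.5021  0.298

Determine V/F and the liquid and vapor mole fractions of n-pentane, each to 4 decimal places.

V/F = 0.1604, x_n-pentane = 0.1940, y_n-pentane = 0.7444

Rachford–Rice: g(V/F) = Σ zᵢ(Kᵢ−1)/(1+V/F(Kᵢ−1)) = 0.
g(0) = ΣzᵢKᵢ − 1 = 0.3109 and g(1) = 1 − Σzᵢ/Kᵢ = -1.3541, so a root lies in (0, 1).
Newton iteration, V/F⁰ = 0.5:
  V/F = 0.5000: g = -0.41394, g' = -1.1651 → V/F = 0.1447
  V/F = 0.1447: g = 0.02388, g' = -1.5550 → V/F = 0.1601
  V/F = 0.1601: g = 0.00045, g' = -1.4974 → V/F = 0.1604
Converged at V/F = 0.1604.
Compositions from xᵢ = zᵢ/(1+V/F(Kᵢ−1)), yᵢ = Kᵢxᵢ:
  n-pentane: x = 0.1940, y = 0.7444
  n-octane: x = 0.2402, y = 0.0869
  ethylbenzene: x = 0.5658, y = 0.1686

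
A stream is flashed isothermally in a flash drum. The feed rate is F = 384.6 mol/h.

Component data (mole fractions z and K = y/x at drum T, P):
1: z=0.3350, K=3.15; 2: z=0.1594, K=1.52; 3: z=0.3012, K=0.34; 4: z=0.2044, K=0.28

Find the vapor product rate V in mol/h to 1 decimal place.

V = 145.2 mol/h

Material balance + equilibrium reduce to Σ zᵢ(Kᵢ−1)/(1+β(Kᵢ−1)) = 0.
Feasibility: ΣzᵢKᵢ = 1.4572, Σzᵢ/Kᵢ = 1.8271 — both > 1, two phases present.
Iterate (Newton) starting at β = 0.5:
  β = 0.5000: g = -0.11376, g' = -0.9378 → β = 0.3787
  β = 0.3787: g = -0.00111, g' = -0.9341 → β = 0.3775
Converged at β = 0.3775.
Then V = β·F = 0.3775·384.6 = 145.2 mol/h and L = F − V = 239.4 mol/h.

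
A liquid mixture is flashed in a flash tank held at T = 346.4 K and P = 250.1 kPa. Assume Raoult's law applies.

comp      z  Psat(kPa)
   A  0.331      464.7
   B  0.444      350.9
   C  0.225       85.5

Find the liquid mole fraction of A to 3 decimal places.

x_A = 0.198

Raoult's law: Kᵢ = Pᵢˢᵃᵗ/P = Pᵢˢᵃᵗ/250.1.
  K_A = 464.7/250.1 = 1.85806, K_B = 350.9/250.1 = 1.40304, K_C = 85.5/250.1 = 0.34186
Rachford–Rice: g(ψ) = Σ zᵢ(Kᵢ−1)/(1+ψ(Kᵢ−1)) = 0.
Check two-phase: ΣzᵢKᵢ = 1.315 > 1 and Σzᵢ/Kᵢ = 1.153 > 1, so g(0) = 0.315 > 0 and g(1) = -0.153 < 0.
Newton iteration, ψ⁰ = 0.5:
  ψ = 0.500: g = 0.1270, g' = -0.386 → ψ = 0.829
  ψ = 0.829: g = -0.0259, g' = -0.596 → ψ = 0.786
  ψ = 0.786: g = -0.0011, g' = -0.547 → ψ = 0.784
Converged at ψ = 0.784.
Compositions from xᵢ = zᵢ/(1+ψ(Kᵢ−1)), yᵢ = Kᵢxᵢ:
  A: x = 0.198, y = 0.368
  B: x = 0.337, y = 0.473
  C: x = 0.465, y = 0.159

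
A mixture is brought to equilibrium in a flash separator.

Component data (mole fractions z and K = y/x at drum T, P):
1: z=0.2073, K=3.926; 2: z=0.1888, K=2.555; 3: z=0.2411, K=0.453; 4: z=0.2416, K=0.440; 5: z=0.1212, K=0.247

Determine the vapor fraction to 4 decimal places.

Rachford–Rice: g(ψ) = Σ zᵢ(Kᵢ−1)/(1+ψ(Kᵢ−1)) = 0.
Check two-phase: ΣzᵢKᵢ = 1.5417 > 1 and Σzᵢ/Kᵢ = 1.6987 > 1, so g(0) = 0.5417 > 0 and g(1) = -0.6987 < 0.
Newton iteration, ψ⁰ = 0.43:
  ψ = 0.4300: g = -0.04107, g' = -0.9171 → ψ = 0.3852
  ψ = 0.3852: g = 0.00060, g' = -0.9461 → ψ = 0.3859
Converged at ψ = 0.3859.

ψ = 0.3859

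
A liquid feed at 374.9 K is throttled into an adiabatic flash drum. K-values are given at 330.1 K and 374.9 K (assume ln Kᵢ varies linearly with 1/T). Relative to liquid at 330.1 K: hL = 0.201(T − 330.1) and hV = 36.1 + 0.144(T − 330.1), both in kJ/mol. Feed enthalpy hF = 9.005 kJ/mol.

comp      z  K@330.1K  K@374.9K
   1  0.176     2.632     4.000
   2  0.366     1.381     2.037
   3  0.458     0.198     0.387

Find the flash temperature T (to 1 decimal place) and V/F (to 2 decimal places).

T = 339.8 K, V/F = 0.20

Adiabatic flash: solve Rachford–Rice at each trial T, then check hF = ψ·hV(T) + (1−ψ)·hL(T).
  T = 330.1 K: K = (2.632, 1.381, 0.198), RR gives ψ = 0.076, H_out = 2.739 kJ/mol
  T = 374.9 K: K = (4.000, 2.037, 0.387), RR gives ψ = 0.572, H_out = 28.206 kJ/mol
  T = 352.5 K: K = (3.288, 1.698, 0.283), RR gives ψ = 0.338, H_out = 16.281 kJ/mol
  T = 341.3 K: K = (2.953, 1.537, 0.238), RR gives ψ = 0.216, H_out = 9.908 kJ/mol
  T = 335.7 K: K = (2.790, 1.458, 0.217), RR gives ψ = 0.149, H_out = 6.454 kJ/mol
  T = 338.5 K: K = (2.871, 1.497, 0.228), RR gives ψ = 0.183, H_out = 8.209 kJ/mol
  T = 339.9 K: K = (2.912, 1.517, 0.233), RR gives ψ = 0.200, H_out = 9.066 kJ/mol
Linear interpolation between T = 338.5 (H_out = 8.209) and T = 339.9 (H_out = 9.066) on hF = 9.005 gives T ≈ 339.8 K, at which ψ = 0.20.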